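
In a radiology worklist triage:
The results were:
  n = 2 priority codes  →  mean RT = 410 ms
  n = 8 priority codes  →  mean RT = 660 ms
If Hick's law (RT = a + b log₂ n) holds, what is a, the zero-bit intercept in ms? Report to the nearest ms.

Slope: b = (660 − 410) / (log₂ 8 − log₂ 2) = 250/2.0000 = 125 ms/bit.
Intercept: a = 410 − 125·log₂(2) = 285.000 ms.

285 ms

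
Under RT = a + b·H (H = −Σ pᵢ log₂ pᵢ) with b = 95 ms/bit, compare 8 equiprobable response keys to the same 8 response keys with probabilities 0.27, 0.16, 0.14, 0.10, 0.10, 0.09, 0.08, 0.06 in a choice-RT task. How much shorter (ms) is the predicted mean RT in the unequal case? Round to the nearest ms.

The RT saving is b·ΔH. Equiprobable H₀ = log₂(8) = 3.0000 bits; with the given probabilities H = 2.8422 bits.
b·(H₀ − H) = 95 × (3.0000 − 2.8422) = 14.99 ms.

15 ms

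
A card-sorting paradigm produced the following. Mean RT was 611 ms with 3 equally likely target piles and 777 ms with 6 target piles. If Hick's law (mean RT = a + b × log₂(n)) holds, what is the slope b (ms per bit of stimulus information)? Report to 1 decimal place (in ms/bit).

166.0 ms/bit

The slope on a log₂ axis is (777 − 611) / (2.5850 − 1.5850) = 166.000 ms/bit.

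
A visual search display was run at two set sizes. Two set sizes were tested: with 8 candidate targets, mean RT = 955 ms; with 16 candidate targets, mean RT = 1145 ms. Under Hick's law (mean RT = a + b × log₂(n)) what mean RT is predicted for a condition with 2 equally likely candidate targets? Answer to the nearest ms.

575 ms

RT is linear in log₂ n, so two points fix the line:
  b = (1145 − 955) / (log₂ 16 − log₂ 8) = 190 / (4 − 3) = 190 ms/bit
  a = 955 − 190 × 3 = 385 ms
Then RT(2) = 385 + 190 × log₂ 2 = 385 + 190 × 1 ≈ 575.000 ms.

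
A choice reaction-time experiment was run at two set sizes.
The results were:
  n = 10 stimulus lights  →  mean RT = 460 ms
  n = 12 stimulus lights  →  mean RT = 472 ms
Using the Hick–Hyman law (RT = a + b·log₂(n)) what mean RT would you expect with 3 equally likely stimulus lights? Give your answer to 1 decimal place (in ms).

380.8 ms

Solve the two-equation system in a and b:
  b = (472 − 460) / (log₂ 12 − log₂ 10) = 12 / (3.5850 − 3.3219) = 45.621 ms/bit
  a = 460 − 45.621 × 3.3219 = 308.449 ms
Then RT(3) = 308.449 + 45.621 × log₂ 3 = 308.449 + 45.621 × 1.5850 ≈ 380.757 ms.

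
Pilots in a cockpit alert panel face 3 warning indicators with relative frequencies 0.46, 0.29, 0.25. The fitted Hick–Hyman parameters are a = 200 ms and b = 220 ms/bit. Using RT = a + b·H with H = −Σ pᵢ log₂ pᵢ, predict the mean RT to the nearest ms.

H = 0.46·log₂(1/0.46) + 0.29·log₂(1/0.29) + 0.25·log₂(1/0.25) = 1.5332 bits.
RT = 200 + 220 × 1.5332 = 537.31 ms.

537 ms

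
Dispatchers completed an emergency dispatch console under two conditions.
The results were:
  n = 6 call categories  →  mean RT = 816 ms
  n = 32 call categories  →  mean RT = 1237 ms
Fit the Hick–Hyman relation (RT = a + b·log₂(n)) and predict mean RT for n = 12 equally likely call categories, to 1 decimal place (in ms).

Fit slope and intercept:
  b = (1237 − 816) / (log₂ 32 − log₂ 6) = 421 / (5 − 2.5850) = 174.324 ms/bit
  a = 816 − 174.324 × 2.5850 = 365.378 ms
Then RT(12) = 365.378 + 174.324 × log₂ 12 = 365.378 + 174.324 × 3.5850 ≈ 990.324 ms.

990.3 ms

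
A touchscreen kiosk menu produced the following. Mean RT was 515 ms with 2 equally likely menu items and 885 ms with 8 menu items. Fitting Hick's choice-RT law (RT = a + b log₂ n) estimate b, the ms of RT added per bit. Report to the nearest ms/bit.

185 ms/bit

Slope: b = (885 − 515) / (log₂ 8 − log₂ 2) = 370/2.0000 = 185 ms/bit.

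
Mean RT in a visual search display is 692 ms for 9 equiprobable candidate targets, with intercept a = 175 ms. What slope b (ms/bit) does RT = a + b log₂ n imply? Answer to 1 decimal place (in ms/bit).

b = (692 − 175) / log₂(9) = 517 / 3.1699 = 163.095 ms/bit.

163.1 ms/bit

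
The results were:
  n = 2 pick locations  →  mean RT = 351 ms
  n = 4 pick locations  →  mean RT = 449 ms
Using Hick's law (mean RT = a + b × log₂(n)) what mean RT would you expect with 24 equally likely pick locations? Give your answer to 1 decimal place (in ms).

702.3 ms

Fit slope and intercept:
  b = (449 − 351) / (log₂ 4 − log₂ 2) = 98 / (2 − 1) = 98.000 ms/bit
  a = 351 − 98.000 × 1 = 253.000 ms
Then RT(24) = 253.000 + 98.000 × log₂ 24 = 253.000 + 98.000 × 4.5850 ≈ 702.326 ms.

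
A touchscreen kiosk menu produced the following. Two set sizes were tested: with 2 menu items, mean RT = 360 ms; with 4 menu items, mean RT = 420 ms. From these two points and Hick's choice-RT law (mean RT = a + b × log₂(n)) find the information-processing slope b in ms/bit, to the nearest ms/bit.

60 ms/bit

b = (RT₂ − RT₁)/(log₂ n₂ − log₂ n₁) = (420 − 360)/(2 − 1) = 60 ms/bit.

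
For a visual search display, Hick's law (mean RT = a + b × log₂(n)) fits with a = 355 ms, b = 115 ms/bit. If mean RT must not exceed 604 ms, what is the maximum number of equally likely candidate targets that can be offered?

Information budget: (604 − 355)/115 = 2.1652 bits, so n ≤ 2^2.1652 = 4.485 → at most 4.

4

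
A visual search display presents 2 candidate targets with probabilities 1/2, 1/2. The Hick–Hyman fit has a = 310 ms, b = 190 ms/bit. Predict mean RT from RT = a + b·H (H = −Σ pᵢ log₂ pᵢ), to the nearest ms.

H = −Σ pᵢ log₂ pᵢ = 0.5·1 + 0.5·1 = 1.000 bits.
RT = 310 + 190 × 1.000 = 500.00 ms.

500 ms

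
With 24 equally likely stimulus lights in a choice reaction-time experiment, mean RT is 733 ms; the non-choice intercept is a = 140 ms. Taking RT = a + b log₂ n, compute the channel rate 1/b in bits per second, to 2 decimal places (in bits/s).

Choice component = 733 − 140 = 593 ms over log₂(24) = 4.5850 bits.
b = 593 / 4.5850 = 129.336 ms/bit, so 1/b = 7.732 bits/s.

7.73 bits/s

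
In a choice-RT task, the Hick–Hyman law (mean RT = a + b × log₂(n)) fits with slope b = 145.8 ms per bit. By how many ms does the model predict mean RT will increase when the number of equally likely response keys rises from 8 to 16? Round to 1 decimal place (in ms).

145.8 ms

Only the slope matters, since a is common to both: ΔRT = b·log₂(n₂/n₁).
log₂(16) − log₂(8) = log₂(16/8) = log₂(2) = 1.
ΔRT = 145.8 × 1.0000 = 145.800 ms.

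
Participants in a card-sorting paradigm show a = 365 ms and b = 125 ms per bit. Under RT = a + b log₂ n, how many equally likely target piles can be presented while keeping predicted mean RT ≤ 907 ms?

20

Information budget: (907 − 365)/125 = 4.3360 bits, so n ≤ 2^4.3360 = 20.196 → at most 20.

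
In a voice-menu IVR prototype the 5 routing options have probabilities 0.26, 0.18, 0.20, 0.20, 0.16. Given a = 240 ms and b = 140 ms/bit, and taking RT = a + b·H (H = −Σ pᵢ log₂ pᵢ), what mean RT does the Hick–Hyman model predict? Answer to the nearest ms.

H = 0.26·log₂(1/0.26) + 0.18·log₂(1/0.18) + 0.20·log₂(1/0.20) + 0.20·log₂(1/0.20) + 0.16·log₂(1/0.16) = 2.3024 bits.
RT = 240 + 140 × 2.3024 = 562.33 ms.

562 ms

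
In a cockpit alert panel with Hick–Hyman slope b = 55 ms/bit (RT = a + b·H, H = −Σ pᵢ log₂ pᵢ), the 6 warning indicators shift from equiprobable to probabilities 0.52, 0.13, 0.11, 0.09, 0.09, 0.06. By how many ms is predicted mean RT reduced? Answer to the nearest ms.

Equiprobable entropy H₀ = log₂ 6 = 2.5850 bits.
Skewed entropy H = −Σ pᵢ log₂ pᵢ = 2.0923 bits.
ΔRT = b·(H₀ − H) = 55 × 0.4926 = 27.09 ms.

27 ms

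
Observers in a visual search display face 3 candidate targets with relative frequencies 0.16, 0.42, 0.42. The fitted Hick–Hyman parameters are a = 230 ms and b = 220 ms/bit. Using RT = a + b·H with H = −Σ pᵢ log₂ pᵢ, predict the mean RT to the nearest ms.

H = 0.16·log₂(1/0.16) + 0.42·log₂(1/0.42) + 0.42·log₂(1/0.42) = 1.4743 bits.
RT = 230 + 220 × 1.4743 = 554.35 ms.

554 ms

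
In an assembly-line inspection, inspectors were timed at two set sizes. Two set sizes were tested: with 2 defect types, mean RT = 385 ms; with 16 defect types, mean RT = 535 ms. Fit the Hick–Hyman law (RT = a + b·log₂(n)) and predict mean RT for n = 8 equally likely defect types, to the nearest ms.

With log₂ n on the abscissa the relation is linear; from the two conditions:
  b = (535 − 385) / (log₂ 16 − log₂ 2) = 150 / (4 − 1) = 50 ms/bit
  a = 385 − 50 × 1 = 335 ms
Then RT(8) = 335 + 50 × log₂ 8 = 335 + 50 × 3 ≈ 485.000 ms.

485 ms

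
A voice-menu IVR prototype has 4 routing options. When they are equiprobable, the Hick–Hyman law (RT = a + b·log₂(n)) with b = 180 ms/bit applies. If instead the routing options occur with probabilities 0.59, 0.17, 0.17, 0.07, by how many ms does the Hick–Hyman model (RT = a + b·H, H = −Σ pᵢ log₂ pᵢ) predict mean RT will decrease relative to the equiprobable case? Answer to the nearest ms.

74 ms

The RT saving is b·ΔH. Equiprobable H₀ = log₂(4) = 2.0000 bits; with the given probabilities H = 1.5868 bits.
b·(H₀ − H) = 180 × (2.0000 − 1.5868) = 74.37 ms.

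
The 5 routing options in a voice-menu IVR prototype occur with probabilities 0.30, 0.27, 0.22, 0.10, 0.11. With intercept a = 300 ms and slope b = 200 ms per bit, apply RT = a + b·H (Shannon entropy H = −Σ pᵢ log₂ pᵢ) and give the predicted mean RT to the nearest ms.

739 ms

H = 0.30·log₂(1/0.30) + 0.27·log₂(1/0.27) + 0.22·log₂(1/0.22) + 0.10·log₂(1/0.10) + 0.11·log₂(1/0.11) = 2.1942 bits.
RT = 300 + 200 × 2.1942 = 738.83 ms.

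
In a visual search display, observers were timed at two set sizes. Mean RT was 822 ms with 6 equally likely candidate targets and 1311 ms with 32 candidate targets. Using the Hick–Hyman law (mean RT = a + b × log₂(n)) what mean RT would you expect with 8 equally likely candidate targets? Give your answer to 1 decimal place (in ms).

Fit slope and intercept:
  b = (1311 − 822) / (log₂ 32 − log₂ 6) = 489 / (5 − 2.5850) = 202.481 ms/bit
  a = 822 − 202.481 × 2.5850 = 298.593 ms
Then RT(8) = 298.593 + 202.481 × log₂ 8 = 298.593 + 202.481 × 3 ≈ 906.037 ms.

906.0 ms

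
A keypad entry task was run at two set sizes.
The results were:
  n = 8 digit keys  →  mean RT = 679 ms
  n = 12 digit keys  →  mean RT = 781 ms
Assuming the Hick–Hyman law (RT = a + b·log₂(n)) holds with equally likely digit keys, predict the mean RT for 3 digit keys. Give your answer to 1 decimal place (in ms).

432.3 ms

RT is linear in log₂ n, so two points fix the line:
  b = (781 − 679) / (log₂ 12 − log₂ 8) = 102 / (3.5850 − 3) = 174.370 ms/bit
  a = 679 − 174.370 × 3 = 155.890 ms
Then RT(3) = 155.890 + 174.370 × log₂ 3 = 155.890 + 174.370 × 1.5850 ≈ 432.260 ms.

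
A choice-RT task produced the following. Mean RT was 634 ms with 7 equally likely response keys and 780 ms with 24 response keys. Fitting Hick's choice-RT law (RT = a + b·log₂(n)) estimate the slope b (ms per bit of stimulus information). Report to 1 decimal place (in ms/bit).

Slope: b = (780 − 634) / (log₂ 24 − log₂ 7) = 146/1.7776 = 82.133 ms/bit.

82.1 ms/bit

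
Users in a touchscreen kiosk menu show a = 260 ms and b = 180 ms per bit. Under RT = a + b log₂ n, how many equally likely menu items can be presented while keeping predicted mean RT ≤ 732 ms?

Set 260 + 180·log₂ n ≤ 732 → log₂ n ≤ (732 − 260)/180 = 2.6222.
So n ≤ 2^2.6222 = 6.157; the largest integer n is 6.

6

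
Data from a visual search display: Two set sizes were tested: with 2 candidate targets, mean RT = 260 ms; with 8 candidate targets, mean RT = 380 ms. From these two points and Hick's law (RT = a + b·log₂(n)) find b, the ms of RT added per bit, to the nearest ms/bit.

The slope on a log₂ axis is (380 − 260) / (3 − 1) = 60 ms/bit.

60 ms/bit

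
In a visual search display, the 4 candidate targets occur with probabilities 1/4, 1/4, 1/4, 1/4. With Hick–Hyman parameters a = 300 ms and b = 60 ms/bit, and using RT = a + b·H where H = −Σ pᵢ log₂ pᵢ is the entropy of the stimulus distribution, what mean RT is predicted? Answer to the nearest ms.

H = −Σ pᵢ log₂ pᵢ = 0.25·2 + 0.25·2 + 0.25·2 + 0.25·2 = 2.000 bits.
RT = 300 + 60 × 2.000 = 420.00 ms.

420 ms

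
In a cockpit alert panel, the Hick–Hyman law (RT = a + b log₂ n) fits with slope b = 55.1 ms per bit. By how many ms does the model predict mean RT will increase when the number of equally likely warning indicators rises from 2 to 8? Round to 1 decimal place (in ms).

The intercept a cancels: ΔRT = b·(log₂ n₂ − log₂ n₁) = b·log₂(n₂/n₁).
log₂(8) − log₂(2) = log₂(8/2) = log₂(4) = 2.
ΔRT = 55.1 × 2.0000 = 110.200 ms.

110.2 ms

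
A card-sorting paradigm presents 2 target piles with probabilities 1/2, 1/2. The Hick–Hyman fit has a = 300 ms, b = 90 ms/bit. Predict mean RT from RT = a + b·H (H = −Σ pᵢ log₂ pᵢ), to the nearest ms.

H = −Σ pᵢ log₂ pᵢ = 0.5·1 + 0.5·1 = 1.000 bits.
RT = 300 + 90 × 1.000 = 390.00 ms.

390 ms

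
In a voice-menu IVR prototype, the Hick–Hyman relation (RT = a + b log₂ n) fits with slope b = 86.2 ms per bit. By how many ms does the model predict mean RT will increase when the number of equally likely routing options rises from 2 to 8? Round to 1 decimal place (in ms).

172.4 ms

The intercept a cancels: ΔRT = b·(log₂ n₂ − log₂ n₁) = b·log₂(n₂/n₁).
log₂(8) − log₂(2) = log₂(8/2) = log₂(4) = 2.
ΔRT = 86.2 × 2.0000 = 172.400 ms.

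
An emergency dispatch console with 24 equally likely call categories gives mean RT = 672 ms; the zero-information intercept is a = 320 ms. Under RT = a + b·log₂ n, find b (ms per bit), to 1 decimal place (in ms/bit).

log₂(24) = 4.5850 bits.
b = (RT − a)/log₂ n = (672 − 320) / 4.5850 = 76.773 ms/bit.

76.8 ms/bit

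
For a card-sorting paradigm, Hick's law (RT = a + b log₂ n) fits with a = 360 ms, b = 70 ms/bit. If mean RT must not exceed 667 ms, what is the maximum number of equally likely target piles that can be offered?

20

70·log₂ n ≤ 667 − 360 = 307, giving log₂ n ≤ 4.3857 and n ≤ 20.904. The largest whole number is 20.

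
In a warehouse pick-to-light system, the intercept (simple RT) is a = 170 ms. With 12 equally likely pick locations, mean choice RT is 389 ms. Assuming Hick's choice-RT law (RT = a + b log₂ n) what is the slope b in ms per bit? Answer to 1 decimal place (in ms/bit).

12 alternatives carry log₂ 12 = 3.5850 bits; the choice cost is 389 − 170 = 219 ms, so b = 219/3.5850 = 61.089 ms/bit.

61.1 ms/bit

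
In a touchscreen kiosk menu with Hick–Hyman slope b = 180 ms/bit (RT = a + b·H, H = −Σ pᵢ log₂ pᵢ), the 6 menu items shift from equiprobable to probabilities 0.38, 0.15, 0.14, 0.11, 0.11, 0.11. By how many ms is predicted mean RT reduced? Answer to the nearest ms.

35 ms

Equiprobable entropy H₀ = log₂ 6 = 2.5850 bits.
Skewed entropy H = −Σ pᵢ log₂ pᵢ = 2.3890 bits.
ΔRT = b·(H₀ − H) = 180 × 0.1960 = 35.28 ms.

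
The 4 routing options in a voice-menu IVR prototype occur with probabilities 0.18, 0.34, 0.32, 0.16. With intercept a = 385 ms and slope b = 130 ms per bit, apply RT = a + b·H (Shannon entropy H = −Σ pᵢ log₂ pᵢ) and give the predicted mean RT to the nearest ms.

635 ms

H = 0.18·log₂(1/0.18) + 0.34·log₂(1/0.34) + 0.32·log₂(1/0.32) + 0.16·log₂(1/0.16) = 1.9235 bits.
RT = 385 + 130 × 1.9235 = 635.06 ms.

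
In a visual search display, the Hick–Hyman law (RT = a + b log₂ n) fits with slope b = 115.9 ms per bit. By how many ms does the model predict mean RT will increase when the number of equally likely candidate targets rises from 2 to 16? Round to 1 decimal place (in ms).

347.7 ms

The intercept a cancels: ΔRT = b·(log₂ n₂ − log₂ n₁) = b·log₂(n₂/n₁).
log₂(16) − log₂(2) = log₂(16/2) = log₂(8) = 3.
ΔRT = 115.9 × 3.0000 = 347.700 ms.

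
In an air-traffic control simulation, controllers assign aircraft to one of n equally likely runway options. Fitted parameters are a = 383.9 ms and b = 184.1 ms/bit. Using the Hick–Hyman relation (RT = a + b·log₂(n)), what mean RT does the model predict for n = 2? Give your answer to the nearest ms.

568 ms

log₂(2) = 1 bits, so RT = 383.9 + 184.1 × 1 ≈ 568.000 ms.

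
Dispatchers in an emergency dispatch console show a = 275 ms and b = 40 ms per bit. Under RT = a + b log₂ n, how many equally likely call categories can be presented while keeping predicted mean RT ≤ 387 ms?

40·log₂ n ≤ 387 − 275 = 112, giving log₂ n ≤ 2.8000 and n ≤ 6.964. The largest whole number is 6.

6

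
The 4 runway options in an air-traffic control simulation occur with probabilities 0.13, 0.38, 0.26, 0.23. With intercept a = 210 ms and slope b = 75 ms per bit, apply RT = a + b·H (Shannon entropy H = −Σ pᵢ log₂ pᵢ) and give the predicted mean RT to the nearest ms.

353 ms

H = 0.13·log₂(1/0.13) + 0.38·log₂(1/0.38) + 0.26·log₂(1/0.26) + 0.23·log₂(1/0.23) = 1.9061 bits.
RT = 210 + 75 × 1.9061 = 352.95 ms.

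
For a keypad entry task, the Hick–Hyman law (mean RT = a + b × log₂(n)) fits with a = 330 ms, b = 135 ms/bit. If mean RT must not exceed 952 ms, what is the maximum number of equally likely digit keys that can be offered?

Set 330 + 135·log₂ n ≤ 952 → log₂ n ≤ (952 − 330)/135 = 4.6074.
So n ≤ 2^4.6074 = 24.376; the largest integer n is 24.

24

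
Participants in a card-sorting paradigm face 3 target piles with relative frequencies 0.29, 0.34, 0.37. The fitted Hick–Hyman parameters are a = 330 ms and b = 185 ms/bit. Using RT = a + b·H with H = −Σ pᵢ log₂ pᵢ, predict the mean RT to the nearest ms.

622 ms

H = 0.29·log₂(1/0.29) + 0.34·log₂(1/0.34) + 0.37·log₂(1/0.37) = 1.5778 bits.
RT = 330 + 185 × 1.5778 = 621.89 ms.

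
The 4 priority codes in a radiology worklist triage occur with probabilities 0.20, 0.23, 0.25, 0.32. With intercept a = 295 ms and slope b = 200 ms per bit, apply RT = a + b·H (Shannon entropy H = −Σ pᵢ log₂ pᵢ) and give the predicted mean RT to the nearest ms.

H = 0.20·log₂(1/0.20) + 0.23·log₂(1/0.23) + 0.25·log₂(1/0.25) + 0.32·log₂(1/0.32) = 1.9781 bits.
RT = 295 + 200 × 1.9781 = 690.62 ms.

691 ms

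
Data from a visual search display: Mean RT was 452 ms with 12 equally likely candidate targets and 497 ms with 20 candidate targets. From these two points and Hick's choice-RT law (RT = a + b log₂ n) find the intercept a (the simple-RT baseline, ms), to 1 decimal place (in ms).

233.1 ms

Slope: b = (497 − 452) / (log₂ 20 − log₂ 12) = 45/0.7370 = 61.061 ms/bit.
a = RT₁ − b·log₂ n₁ = 452 − 61.061 × 3.5850 = 233.098 ms.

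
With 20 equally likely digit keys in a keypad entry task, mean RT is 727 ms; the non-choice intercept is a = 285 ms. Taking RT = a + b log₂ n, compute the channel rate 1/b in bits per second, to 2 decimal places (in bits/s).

b = (727 − 285)/log₂ 20 = 442/4.3219 = 102.269 ms per bit = 0.10227 s/bit; the reciprocal is 9.778 bits/s.

9.78 bits/s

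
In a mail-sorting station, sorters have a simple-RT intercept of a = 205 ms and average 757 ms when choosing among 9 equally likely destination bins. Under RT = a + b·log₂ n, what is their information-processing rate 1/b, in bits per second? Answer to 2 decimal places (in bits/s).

5.74 bits/s

Choice component = 757 − 205 = 552 ms over log₂(9) = 3.1699 bits.
b = 552 / 3.1699 = 174.137 ms/bit, so 1/b = 5.743 bits/s.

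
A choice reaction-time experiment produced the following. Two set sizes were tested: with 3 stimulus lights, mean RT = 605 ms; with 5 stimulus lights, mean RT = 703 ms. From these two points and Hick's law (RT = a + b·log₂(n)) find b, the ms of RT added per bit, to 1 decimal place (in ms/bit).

b = (RT₂ − RT₁)/(log₂ n₂ − log₂ n₁) = (703 − 605)/(2.3219 − 1.5850) = 132.978 ms/bit.

133.0 ms/bit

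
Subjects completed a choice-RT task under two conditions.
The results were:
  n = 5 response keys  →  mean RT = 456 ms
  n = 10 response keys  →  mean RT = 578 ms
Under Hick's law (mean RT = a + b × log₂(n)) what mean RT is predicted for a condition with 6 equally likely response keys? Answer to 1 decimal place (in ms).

With log₂ n on the abscissa the relation is linear; from the two conditions:
  b = (578 − 456) / (log₂ 10 − log₂ 5) = 122 / (3.3219 − 2.3219) = 122.000 ms/bit
  a = 456 − 122.000 × 2.3219 = 172.725 ms
Then RT(6) = 172.725 + 122.000 × log₂ 6 = 172.725 + 122.000 × 2.5850 ≈ 488.090 ms.

488.1 ms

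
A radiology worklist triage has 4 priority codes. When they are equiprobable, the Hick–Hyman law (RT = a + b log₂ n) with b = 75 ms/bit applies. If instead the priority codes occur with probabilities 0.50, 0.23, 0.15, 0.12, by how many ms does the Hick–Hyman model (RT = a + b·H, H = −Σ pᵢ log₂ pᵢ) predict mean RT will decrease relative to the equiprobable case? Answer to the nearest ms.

The RT saving is b·ΔH. Equiprobable H₀ = log₂(4) = 2.0000 bits; with the given probabilities H = 1.7653 bits.
b·(H₀ − H) = 75 × (2.0000 − 1.7653) = 17.60 ms.

18 ms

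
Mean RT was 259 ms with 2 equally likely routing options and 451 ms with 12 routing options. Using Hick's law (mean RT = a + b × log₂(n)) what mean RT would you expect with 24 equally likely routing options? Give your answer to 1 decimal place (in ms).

525.3 ms

Fit slope and intercept:
  b = (451 − 259) / (log₂ 12 − log₂ 2) = 192 / (3.5850 − 1) = 74.276 ms/bit
  a = 259 − 74.276 × 1 = 184.724 ms
Then RT(24) = 184.724 + 74.276 × log₂ 24 = 184.724 + 74.276 × 4.5850 ≈ 525.276 ms.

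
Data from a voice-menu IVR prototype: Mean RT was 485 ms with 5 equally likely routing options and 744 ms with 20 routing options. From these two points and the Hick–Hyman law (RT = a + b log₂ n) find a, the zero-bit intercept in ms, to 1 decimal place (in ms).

Slope: b = (744 − 485) / (log₂ 20 − log₂ 5) = 259/2.0000 = 129.500 ms/bit.
a = RT₁ − b·log₂ n₁ = 485 − 129.500 × 2.3219 = 184.310 ms.

184.3 ms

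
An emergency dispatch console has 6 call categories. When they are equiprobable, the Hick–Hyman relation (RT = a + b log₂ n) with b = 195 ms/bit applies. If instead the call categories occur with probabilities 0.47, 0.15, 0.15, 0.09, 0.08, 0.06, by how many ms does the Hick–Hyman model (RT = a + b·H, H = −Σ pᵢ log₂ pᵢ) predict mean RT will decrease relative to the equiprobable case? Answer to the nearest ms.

79 ms

The RT saving is b·ΔH. Equiprobable H₀ = log₂(6) = 2.5850 bits; with the given probabilities H = 2.1807 bits.
b·(H₀ − H) = 195 × (2.5850 − 2.1807) = 78.82 ms.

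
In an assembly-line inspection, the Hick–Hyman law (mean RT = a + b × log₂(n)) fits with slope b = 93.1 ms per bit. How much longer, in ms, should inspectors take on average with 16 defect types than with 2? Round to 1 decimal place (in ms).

Only the slope matters, since a is common to both: ΔRT = b·log₂(n₂/n₁).
log₂(16) − log₂(2) = log₂(16/2) = log₂(8) = 3.
ΔRT = 93.1 × 3.0000 = 279.300 ms.

279.3 ms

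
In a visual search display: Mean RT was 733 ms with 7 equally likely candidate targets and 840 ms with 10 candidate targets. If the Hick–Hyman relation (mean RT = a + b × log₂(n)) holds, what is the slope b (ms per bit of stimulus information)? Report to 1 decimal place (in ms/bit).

207.9 ms/bit

The slope on a log₂ axis is (840 − 733) / (3.3219 − 2.8074) = 207.939 ms/bit.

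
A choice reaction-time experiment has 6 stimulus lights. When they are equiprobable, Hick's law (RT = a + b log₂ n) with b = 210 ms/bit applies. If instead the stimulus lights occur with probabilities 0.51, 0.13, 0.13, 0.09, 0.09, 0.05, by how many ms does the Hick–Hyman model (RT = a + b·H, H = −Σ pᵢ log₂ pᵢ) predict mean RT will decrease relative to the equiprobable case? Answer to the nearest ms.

The RT saving is b·ΔH. Equiprobable H₀ = log₂(6) = 2.5850 bits; with the given probabilities H = 2.1021 bits.
b·(H₀ − H) = 210 × (2.5850 − 2.1021) = 101.40 ms.

101 ms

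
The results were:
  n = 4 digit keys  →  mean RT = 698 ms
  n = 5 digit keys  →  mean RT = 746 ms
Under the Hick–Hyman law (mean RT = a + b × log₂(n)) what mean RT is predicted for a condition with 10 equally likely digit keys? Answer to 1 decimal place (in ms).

Solve the two-equation system in a and b:
  b = (746 − 698) / (log₂ 5 − log₂ 4) = 48 / (2.3219 − 2) = 149.102 ms/bit
  a = 698 − 149.102 × 2 = 399.797 ms
Then RT(10) = 399.797 + 149.102 × log₂ 10 = 399.797 + 149.102 × 3.3219 ≈ 895.102 ms.

895.1 ms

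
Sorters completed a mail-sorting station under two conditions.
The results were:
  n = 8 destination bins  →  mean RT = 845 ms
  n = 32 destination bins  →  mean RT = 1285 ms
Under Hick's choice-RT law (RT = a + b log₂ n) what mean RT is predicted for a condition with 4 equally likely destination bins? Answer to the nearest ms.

RT is linear in log₂ n, so two points fix the line:
  b = (1285 − 845) / (log₂ 32 − log₂ 8) = 440 / (5 − 3) = 220 ms/bit
  a = 845 − 220 × 3 = 185 ms
Then RT(4) = 185 + 220 × log₂ 4 = 185 + 220 × 2 ≈ 625.000 ms.

625 ms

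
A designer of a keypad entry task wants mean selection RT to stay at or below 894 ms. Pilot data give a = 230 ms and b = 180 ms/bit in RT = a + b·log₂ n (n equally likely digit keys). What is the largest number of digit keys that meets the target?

Information budget: (894 − 230)/180 = 3.6889 bits, so n ≤ 2^3.6889 = 12.896 → at most 12.

12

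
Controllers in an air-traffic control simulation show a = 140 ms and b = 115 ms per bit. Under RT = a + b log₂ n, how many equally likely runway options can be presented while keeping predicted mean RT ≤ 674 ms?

24

Information budget: (674 − 140)/115 = 4.6435 bits, so n ≤ 2^4.6435 = 24.993 → at most 24.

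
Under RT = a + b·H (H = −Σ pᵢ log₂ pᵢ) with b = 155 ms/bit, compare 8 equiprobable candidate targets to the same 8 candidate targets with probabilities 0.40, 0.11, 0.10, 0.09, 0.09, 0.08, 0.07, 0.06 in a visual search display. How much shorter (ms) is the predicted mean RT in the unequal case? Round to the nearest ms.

56 ms

Equiprobable entropy H₀ = log₂ 8 = 3.0000 bits.
Skewed entropy H = −Σ pᵢ log₂ pᵢ = 2.6402 bits.
ΔRT = b·(H₀ − H) = 155 × 0.3598 = 55.78 ms.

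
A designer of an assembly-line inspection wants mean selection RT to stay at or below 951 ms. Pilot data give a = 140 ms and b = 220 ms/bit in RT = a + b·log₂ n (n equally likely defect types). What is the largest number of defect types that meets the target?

Set 140 + 220·log₂ n ≤ 951 → log₂ n ≤ (951 − 140)/220 = 3.6864.
So n ≤ 2^3.6864 = 12.874; the largest integer n is 12.

12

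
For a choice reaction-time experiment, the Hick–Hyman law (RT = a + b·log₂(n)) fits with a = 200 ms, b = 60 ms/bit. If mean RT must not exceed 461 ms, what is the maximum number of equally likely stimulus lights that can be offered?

60·log₂ n ≤ 461 − 200 = 261, giving log₂ n ≤ 4.3500 and n ≤ 20.393. The largest whole number is 20.

20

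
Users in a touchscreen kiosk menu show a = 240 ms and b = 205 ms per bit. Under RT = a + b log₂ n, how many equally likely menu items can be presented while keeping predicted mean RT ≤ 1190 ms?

24

Set 240 + 205·log₂ n ≤ 1190 → log₂ n ≤ (1190 − 240)/205 = 4.6341.
So n ≤ 2^4.6341 = 24.832; the largest integer n is 24.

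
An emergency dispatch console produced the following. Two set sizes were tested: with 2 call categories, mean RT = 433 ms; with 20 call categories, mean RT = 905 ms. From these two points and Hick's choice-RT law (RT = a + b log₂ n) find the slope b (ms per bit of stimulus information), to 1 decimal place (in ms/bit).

142.1 ms/bit

The slope on a log₂ axis is (905 − 433) / (4.3219 − 1) = 142.086 ms/bit.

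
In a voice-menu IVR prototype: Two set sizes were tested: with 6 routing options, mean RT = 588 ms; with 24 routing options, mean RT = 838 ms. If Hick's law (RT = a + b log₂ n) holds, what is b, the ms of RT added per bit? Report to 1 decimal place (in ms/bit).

b = (RT₂ − RT₁)/(log₂ n₂ − log₂ n₁) = (838 − 588)/(4.5850 − 2.5850) = 125.000 ms/bit.

125.0 ms/bit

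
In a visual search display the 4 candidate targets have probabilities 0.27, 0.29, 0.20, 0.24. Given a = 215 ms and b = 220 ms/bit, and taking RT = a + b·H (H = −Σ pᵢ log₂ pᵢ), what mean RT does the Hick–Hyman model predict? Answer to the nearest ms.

Entropy contributions −pᵢ log₂ pᵢ: 0.5100, 0.5179, 0.4644, 0.4941; sum H = 1.9864 bits.
RT = a + bH = 215 + 220·1.9864 = 652.02 ms.

652 ms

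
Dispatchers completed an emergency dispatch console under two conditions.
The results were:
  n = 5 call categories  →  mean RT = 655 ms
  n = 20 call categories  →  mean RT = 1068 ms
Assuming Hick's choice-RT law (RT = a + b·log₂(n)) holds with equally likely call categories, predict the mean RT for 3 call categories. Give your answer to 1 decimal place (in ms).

502.8 ms

With log₂ n on the abscissa the relation is linear; from the two conditions:
  b = (1068 − 655) / (log₂ 20 − log₂ 5) = 413 / (4.3219 − 2.3219) = 206.500 ms/bit
  a = 655 − 206.500 × 2.3219 = 175.522 ms
Then RT(3) = 175.522 + 206.500 × log₂ 3 = 175.522 + 206.500 × 1.5850 ≈ 502.817 ms.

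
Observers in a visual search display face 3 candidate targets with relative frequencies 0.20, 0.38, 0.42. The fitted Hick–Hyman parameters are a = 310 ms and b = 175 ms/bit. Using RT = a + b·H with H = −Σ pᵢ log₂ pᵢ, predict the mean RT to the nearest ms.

H = 0.20·log₂(1/0.20) + 0.38·log₂(1/0.38) + 0.42·log₂(1/0.42) = 1.5205 bits.
RT = 310 + 175 × 1.5205 = 576.08 ms.

576 ms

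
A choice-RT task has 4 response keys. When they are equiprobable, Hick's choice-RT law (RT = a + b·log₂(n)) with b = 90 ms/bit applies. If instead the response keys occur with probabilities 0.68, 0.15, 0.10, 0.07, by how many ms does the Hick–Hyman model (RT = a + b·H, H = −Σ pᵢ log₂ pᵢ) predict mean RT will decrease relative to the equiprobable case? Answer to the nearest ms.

Equiprobable entropy H₀ = log₂ 4 = 2.0000 bits.
Skewed entropy H = −Σ pᵢ log₂ pᵢ = 1.3896 bits.
ΔRT = b·(H₀ − H) = 90 × 0.6104 = 54.93 ms.

55 ms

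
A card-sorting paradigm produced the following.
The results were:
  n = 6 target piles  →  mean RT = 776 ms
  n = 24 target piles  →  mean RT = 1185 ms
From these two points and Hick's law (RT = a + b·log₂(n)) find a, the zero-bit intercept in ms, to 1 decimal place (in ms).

Slope: b = (1185 − 776) / (log₂ 24 − log₂ 6) = 409/2.0000 = 204.500 ms/bit.
a = RT₁ − b·log₂ n₁ = 776 − 204.500 × 2.5850 = 247.375 ms.

247.4 ms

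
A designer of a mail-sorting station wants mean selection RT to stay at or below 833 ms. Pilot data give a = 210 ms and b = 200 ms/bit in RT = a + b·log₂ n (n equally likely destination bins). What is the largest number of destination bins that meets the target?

8

Information budget: (833 − 210)/200 = 3.1150 bits, so n ≤ 2^3.1150 = 8.664 → at most 8.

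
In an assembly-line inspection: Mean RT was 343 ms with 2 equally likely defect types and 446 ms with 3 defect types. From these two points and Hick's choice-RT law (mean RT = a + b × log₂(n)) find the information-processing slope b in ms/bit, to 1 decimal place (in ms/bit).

176.1 ms/bit

Slope: b = (446 − 343) / (log₂ 3 − log₂ 2) = 103/0.5850 = 176.080 ms/bit.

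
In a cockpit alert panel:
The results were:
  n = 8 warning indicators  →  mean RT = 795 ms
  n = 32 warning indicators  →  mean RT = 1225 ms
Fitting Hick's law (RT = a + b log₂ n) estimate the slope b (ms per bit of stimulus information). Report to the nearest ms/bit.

215 ms/bit

Slope: b = (1225 − 795) / (log₂ 32 − log₂ 8) = 430/2.0000 = 215 ms/bit.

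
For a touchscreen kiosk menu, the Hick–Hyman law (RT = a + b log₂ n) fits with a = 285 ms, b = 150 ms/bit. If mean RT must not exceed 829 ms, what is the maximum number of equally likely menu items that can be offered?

12

150·log₂ n ≤ 829 − 285 = 544, giving log₂ n ≤ 3.6267 and n ≤ 12.352. The largest whole number is 12.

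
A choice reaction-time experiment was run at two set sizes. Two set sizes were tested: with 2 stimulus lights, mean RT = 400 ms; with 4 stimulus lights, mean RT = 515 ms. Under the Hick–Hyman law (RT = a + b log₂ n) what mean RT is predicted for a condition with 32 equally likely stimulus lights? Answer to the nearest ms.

860 ms

Solve the two-equation system in a and b:
  b = (515 − 400) / (log₂ 4 − log₂ 2) = 115 / (2 − 1) = 115 ms/bit
  a = 400 − 115 × 1 = 285 ms
Then RT(32) = 285 + 115 × log₂ 32 = 285 + 115 × 5 ≈ 860.000 ms.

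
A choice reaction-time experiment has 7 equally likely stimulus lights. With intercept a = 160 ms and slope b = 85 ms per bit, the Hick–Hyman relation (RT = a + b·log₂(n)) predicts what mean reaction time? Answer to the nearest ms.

log₂(7) = 2.8074 bits, so RT = 160 + 85 × 2.8074 ≈ 398.625 ms.

399 ms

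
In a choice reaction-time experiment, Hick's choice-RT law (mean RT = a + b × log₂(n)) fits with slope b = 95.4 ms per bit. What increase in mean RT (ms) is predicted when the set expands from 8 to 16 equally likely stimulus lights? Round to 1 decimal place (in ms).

95.4 ms

Only the slope matters, since a is common to both: ΔRT = b·log₂(n₂/n₁).
log₂(16) − log₂(8) = log₂(16/8) = log₂(2) = 1.
ΔRT = 95.4 × 1.0000 = 95.400 ms.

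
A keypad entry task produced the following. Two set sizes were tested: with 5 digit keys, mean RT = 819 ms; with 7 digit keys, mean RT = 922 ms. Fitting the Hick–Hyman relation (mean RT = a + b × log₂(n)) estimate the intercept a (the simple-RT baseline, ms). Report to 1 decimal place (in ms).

The slope on a log₂ axis is (922 − 819) / (2.8074 − 2.3219) = 212.184 ms/bit.
a = RT₁ − b·log₂ n₁ = 819 − 212.184 × 2.3219 = 326.323 ms.

326.3 ms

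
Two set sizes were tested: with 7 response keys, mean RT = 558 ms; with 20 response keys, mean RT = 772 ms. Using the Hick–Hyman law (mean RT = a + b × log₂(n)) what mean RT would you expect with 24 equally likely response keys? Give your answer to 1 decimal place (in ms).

809.2 ms

RT is linear in log₂ n, so two points fix the line:
  b = (772 − 558) / (log₂ 20 − log₂ 7) = 214 / (4.3219 − 2.8074) = 141.294 ms/bit
  a = 558 − 141.294 × 2.8074 = 161.338 ms
Then RT(24) = 161.338 + 141.294 × log₂ 24 = 161.338 + 141.294 × 4.5850 ≈ 809.165 ms.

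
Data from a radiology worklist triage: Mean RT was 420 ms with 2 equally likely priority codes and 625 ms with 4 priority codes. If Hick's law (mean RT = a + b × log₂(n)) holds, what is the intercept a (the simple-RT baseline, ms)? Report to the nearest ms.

b = (RT₂ − RT₁)/(log₂ n₂ − log₂ n₁) = (625 − 420)/(2 − 1) = 205 ms/bit.
Intercept: a = 420 − 205·log₂(2) = 215.000 ms.

215 ms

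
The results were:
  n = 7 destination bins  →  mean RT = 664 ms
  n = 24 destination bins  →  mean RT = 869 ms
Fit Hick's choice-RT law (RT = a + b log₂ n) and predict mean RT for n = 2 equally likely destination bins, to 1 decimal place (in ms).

455.6 ms

Fit slope and intercept:
  b = (869 − 664) / (log₂ 24 − log₂ 7) = 205 / (4.5850 − 2.8074) = 115.324 ms/bit
  a = 664 − 115.324 × 2.8074 = 340.246 ms
Then RT(2) = 340.246 + 115.324 × log₂ 2 = 340.246 + 115.324 × 1 ≈ 455.569 ms.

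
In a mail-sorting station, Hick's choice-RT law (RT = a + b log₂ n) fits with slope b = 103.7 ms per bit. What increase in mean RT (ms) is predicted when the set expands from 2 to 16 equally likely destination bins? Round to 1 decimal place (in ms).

311.1 ms

Only the slope matters, since a is common to both: ΔRT = b·log₂(n₂/n₁).
log₂(16) − log₂(2) = log₂(16/2) = log₂(8) = 3.
ΔRT = 103.7 × 3.0000 = 311.100 ms.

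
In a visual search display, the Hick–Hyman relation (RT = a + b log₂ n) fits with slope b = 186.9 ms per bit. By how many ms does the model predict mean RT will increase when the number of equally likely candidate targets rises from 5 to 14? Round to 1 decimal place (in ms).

Only the slope matters, since a is common to both: ΔRT = b·log₂(n₂/n₁).
log₂(14) − log₂(5) = 3.8074 − 2.3219 = 1.4854.
ΔRT = 186.9 × 1.4854 = 277.626 ms.

277.6 ms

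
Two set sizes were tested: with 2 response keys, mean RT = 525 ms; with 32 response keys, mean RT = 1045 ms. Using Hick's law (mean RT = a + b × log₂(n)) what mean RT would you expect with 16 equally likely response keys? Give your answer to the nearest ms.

With log₂ n on the abscissa the relation is linear; from the two conditions:
  b = (1045 − 525) / (log₂ 32 − log₂ 2) = 520 / (5 − 1) = 130 ms/bit
  a = 525 − 130 × 1 = 395 ms
Then RT(16) = 395 + 130 × log₂ 16 = 395 + 130 × 4 ≈ 915.000 ms.

915 ms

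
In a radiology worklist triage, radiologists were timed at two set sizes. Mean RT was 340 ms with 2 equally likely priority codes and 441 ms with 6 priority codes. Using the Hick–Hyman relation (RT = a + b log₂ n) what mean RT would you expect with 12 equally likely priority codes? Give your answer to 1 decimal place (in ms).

504.7 ms

With log₂ n on the abscissa the relation is linear; from the two conditions:
  b = (441 − 340) / (log₂ 6 − log₂ 2) = 101 / (2.5850 − 1) = 63.724 ms/bit
  a = 340 − 63.724 × 1 = 276.276 ms
Then RT(12) = 276.276 + 63.724 × log₂ 12 = 276.276 + 63.724 × 3.5850 ≈ 504.724 ms.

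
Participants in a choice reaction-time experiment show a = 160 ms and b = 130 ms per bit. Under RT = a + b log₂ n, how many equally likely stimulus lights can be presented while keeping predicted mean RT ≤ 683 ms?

130·log₂ n ≤ 683 − 160 = 523, giving log₂ n ≤ 4.0231 and n ≤ 16.258. The largest whole number is 16.

16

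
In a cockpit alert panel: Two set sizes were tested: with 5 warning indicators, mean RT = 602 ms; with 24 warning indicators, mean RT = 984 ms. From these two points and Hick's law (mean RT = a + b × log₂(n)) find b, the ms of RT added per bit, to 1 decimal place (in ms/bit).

b = (RT₂ − RT₁)/(log₂ n₂ − log₂ n₁) = (984 − 602)/(4.5850 − 2.3219) = 168.800 ms/bit.

168.8 ms/bit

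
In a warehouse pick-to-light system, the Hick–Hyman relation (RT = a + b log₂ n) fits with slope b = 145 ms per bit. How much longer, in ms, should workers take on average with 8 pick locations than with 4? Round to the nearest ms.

Only the slope matters, since a is common to both: ΔRT = b·log₂(n₂/n₁).
log₂(8) − log₂(4) = log₂(8/4) = log₂(2) = 1.
ΔRT = 145 × 1.0000 = 145.000 ms.

145 ms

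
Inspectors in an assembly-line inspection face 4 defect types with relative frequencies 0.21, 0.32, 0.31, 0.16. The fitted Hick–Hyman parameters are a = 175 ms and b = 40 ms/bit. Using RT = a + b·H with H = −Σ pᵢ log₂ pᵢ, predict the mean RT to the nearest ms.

253 ms

Entropy contributions −pᵢ log₂ pᵢ: 0.4728, 0.5260, 0.5238, 0.4230; sum H = 1.9457 bits.
RT = a + bH = 175 + 40·1.9457 = 252.83 ms.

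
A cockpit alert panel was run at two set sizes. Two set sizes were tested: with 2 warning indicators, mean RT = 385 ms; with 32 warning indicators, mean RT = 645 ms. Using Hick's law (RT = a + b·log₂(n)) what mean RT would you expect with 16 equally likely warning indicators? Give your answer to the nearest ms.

580 ms

Solve the two-equation system in a and b:
  b = (645 − 385) / (log₂ 32 − log₂ 2) = 260 / (5 − 1) = 65 ms/bit
  a = 385 − 65 × 1 = 320 ms
Then RT(16) = 320 + 65 × log₂ 16 = 320 + 65 × 4 ≈ 580.000 ms.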